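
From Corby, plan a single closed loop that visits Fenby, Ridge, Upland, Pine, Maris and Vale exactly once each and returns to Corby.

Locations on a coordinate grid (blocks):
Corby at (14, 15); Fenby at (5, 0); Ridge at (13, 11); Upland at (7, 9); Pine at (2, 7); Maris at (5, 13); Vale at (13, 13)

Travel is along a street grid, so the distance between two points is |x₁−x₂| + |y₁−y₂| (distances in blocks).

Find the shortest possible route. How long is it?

Shortest round trip = 54 blocks.

Corby → Fenby → Ridge → Upland → Pine → Maris → Vale → Corby: 24+19+8+7+9+8+3 = 78
Corby → Fenby → Ridge → Upland → Pine → Vale → Maris → Corby: 24+19+8+7+17+8+11 = 94
Corby → Fenby → Ridge → Upland → Maris → Pine → Vale → Corby: 24+19+8+6+9+17+3 = 86
Corby → Fenby → Ridge → Upland → Maris → Vale → Pine → Corby: 24+19+8+6+8+17+20 = 102
Corby → Fenby → Ridge → Upland → Vale → Pine → Maris → Corby: 24+19+8+10+17+9+11 = 98
Corby → Fenby → Ridge → Upland → Vale → Maris → Pine → Corby: 24+19+8+10+8+9+20 = 98
Corby → Fenby → Ridge → Pine → Upland → Maris → Vale → Corby: 24+19+15+7+6+8+3 = 82
Corby → Fenby → Ridge → Pine → Upland → Vale → Maris → Corby: 24+19+15+7+10+8+11 = 94
… (352 more)
Corby → Ridge → Upland → Fenby → Pine → Maris → Vale → Corby: 5+8+11+10+9+8+3 = 54  ← best
The minimum is 54.
One optimal route: Corby → Ridge → Upland → Fenby → Pine → Maris → Vale → Corby (or its reverse).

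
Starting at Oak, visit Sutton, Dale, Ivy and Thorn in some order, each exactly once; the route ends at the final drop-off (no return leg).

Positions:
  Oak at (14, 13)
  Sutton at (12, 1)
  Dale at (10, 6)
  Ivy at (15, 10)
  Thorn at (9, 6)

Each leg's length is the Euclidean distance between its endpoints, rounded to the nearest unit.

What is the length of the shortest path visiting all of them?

Shortest open route: 16.

There are 4! = 24 possible orderings.
Oak→Sutton→Dale→Ivy→Thorn: 12+5+6+7 = 30
Oak→Sutton→Dale→Thorn→Ivy: 12+5+1+7 = 25
Oak→Sutton→Ivy→Dale→Thorn: 12+9+6+1 = 28
Oak→Sutton→Ivy→Thorn→Dale: 12+9+7+1 = 29
Oak→Sutton→Thorn→Dale→Ivy: 12+6+1+6 = 25
Oak→Sutton→Thorn→Ivy→Dale: 12+6+7+6 = 31
Oak→Dale→Sutton→Ivy→Thorn: 8+5+9+7 = 29
Oak→Dale→Sutton→Thorn→Ivy: 8+5+6+7 = 26
Oak→Dale→Ivy→Sutton→Thorn: 8+6+9+6 = 29
Oak→Dale→Ivy→Thorn→Sutton: 8+6+7+6 = 27
Oak→Dale→Thorn→Sutton→Ivy: 8+1+6+9 = 24
Oak→Dale→Thorn→Ivy→Sutton: 8+1+7+9 = 25
Oak→Ivy→Sutton→Dale→Thorn: 3+9+5+1 = 18
Oak→Ivy→Sutton→Thorn→Dale: 3+9+6+1 = 19
… (10 more)
Oak→Ivy→Dale→Thorn→Sutton: 3+6+1+6 = 16  ← best
The minimum is 16.
One shortest path: Oak → Ivy → Dale → Thorn → Sutton.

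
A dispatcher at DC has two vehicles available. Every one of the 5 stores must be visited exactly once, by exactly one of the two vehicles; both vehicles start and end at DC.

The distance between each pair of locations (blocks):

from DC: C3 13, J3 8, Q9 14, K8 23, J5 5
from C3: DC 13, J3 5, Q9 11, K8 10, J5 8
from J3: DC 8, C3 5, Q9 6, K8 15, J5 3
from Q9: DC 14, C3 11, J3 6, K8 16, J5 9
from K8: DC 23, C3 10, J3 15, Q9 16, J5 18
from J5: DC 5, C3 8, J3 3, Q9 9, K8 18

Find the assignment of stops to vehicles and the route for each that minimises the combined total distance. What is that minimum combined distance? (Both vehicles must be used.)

Minimum combined distance: 63 blocks.

Try each way of splitting the stops between the two vehicles (each non-empty) and, for each split, find the best tour for each vehicle:
  {C3} + {J3, Q9, K8, J5}: 26 + 53 = 79
  {J3} + {C3, Q9, K8, J5}: 16 + 53 = 69
  {C3, J3} + {Q9, K8, J5}: 26 + 53 = 79
  {Q9} + {C3, J3, K8, J5}: 28 + 46 = 74
  {C3, Q9} + {J3, K8, J5}: 38 + 46 = 84
  {J3, Q9} + {C3, K8, J5}: 28 + 46 = 74
  … (15 splits in total)
  {C3, J3, Q9, K8} + {J5}: 53 + 10 = 63  ← best
Best: vehicle 1 DC → C3 → K8 → Q9 → J3 → DC = 53; vehicle 2 DC → J5 → DC = 10; combined 63.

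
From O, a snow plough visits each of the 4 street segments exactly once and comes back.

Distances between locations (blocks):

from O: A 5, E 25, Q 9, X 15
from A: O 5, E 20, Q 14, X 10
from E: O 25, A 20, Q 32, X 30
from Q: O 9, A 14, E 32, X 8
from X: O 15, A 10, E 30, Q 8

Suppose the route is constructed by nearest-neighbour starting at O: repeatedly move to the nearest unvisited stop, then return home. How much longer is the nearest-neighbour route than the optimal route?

The nearest-neighbour route is 8 blocks longer than optimal.

O: A=5, Q=9, X=15, E=25 ⇒ A
A: X=10, Q=14, E=20 ⇒ X
X: Q=8, E=30 ⇒ Q
Q: E=32 ⇒ E
NN route O → A → X → Q → E → O costs 80.
Optimal: O → A → E → X → Q → O costs 72 (by enumerating all 12 distinct tours).
Excess = 80 − 72 = 8.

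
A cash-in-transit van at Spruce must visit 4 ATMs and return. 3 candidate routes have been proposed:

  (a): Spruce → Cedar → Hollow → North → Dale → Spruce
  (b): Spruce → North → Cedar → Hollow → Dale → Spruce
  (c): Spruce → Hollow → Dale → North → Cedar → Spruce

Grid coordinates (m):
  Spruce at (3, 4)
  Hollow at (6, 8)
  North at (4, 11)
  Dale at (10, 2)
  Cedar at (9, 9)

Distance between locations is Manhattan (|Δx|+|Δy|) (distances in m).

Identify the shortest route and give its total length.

Shortest is (b), total 38 m.

(a): 11 + 4 + 5 + 15 + 9 = 44
(b): 8 + 7 + 4 + 10 + 9 = 38
(c): 7 + 10 + 15 + 7 + 11 = 50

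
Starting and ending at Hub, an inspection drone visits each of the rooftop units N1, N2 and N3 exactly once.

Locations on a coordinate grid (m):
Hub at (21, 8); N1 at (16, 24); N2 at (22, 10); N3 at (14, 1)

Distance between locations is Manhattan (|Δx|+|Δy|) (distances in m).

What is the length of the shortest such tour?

There are 3 distinct closed tours to check (reversals are equivalent).
Hub - N1 - N2 - N3 - Hub: 21+20+17+14 = 72
Hub - N1 - N3 - N2 - Hub: 21+25+17+3 = 66
Hub - N2 - N1 - N3 - Hub: 3+20+25+14 = 62
The minimum is 62.
One optimal route: Hub → N2 → N1 → N3 → Hub (or its reverse).

62 m — the shortest possible round trip.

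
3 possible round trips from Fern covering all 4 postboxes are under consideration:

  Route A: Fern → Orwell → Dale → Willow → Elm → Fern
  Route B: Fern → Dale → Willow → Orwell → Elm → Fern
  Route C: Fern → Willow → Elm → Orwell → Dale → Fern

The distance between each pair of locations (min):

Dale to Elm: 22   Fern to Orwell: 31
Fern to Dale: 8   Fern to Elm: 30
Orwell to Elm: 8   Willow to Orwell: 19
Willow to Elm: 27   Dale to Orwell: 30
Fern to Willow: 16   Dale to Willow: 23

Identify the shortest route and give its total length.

Route A: 31 + 30 + 23 + 27 + 30 = 141
Route B: 8 + 23 + 19 + 8 + 30 = 88
Route C: 16 + 27 + 8 + 30 + 8 = 89

Shortest is Route B, total 88 min.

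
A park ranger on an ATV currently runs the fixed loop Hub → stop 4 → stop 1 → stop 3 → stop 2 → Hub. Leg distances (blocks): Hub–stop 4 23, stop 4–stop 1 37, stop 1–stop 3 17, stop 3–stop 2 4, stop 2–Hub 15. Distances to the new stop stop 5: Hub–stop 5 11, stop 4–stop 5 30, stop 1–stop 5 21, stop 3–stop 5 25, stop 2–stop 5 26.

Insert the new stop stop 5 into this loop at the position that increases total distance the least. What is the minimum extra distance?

Adding 14 blocks by placing stop 5 on the stop 4–stop 1 leg.

Insertion cost between consecutive stops i–j is d(i,stop 5) + d(stop 5,j) − d(i,j):
  between Hub and stop 4: 11 + 30 − 23 = 18
  between stop 4 and stop 1: 30 + 21 − 37 = 14
  between stop 1 and stop 3: 21 + 25 − 17 = 29
  between stop 3 and stop 2: 25 + 26 − 4 = 47
  between stop 2 and Hub: 26 + 11 − 15 = 22
Cheapest insertion is between stop 4 and stop 1, adding 14.
New total = 96 + 14 = 110.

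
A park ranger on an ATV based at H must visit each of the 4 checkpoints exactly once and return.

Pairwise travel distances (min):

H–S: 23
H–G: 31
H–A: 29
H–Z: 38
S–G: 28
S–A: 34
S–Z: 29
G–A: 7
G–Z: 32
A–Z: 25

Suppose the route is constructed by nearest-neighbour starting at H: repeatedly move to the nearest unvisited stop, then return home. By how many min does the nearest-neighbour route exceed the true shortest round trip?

6 min longer than the optimal tour.

H: S=23, A=29, G=31, Z=38 ⇒ S
S: G=28, Z=29, A=34 ⇒ G
G: A=7, Z=32 ⇒ A
A: Z=25 ⇒ Z
NN route H → S → G → A → Z → H costs 121.
Optimal: H → S → Z → A → G → H costs 115 (by enumerating all 12 distinct tours).
Excess = 121 − 115 = 6.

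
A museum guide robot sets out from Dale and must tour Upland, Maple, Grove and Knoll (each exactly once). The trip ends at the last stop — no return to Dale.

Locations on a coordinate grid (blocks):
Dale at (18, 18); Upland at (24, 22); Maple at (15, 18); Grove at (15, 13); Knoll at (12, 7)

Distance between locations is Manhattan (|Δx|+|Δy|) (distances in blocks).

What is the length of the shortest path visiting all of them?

There are 4! = 24 possible orderings.
Dale - Upland - Maple - Grove - Knoll: 10+13+5+9 = 37
Dale - Upland - Maple - Knoll - Grove: 10+13+14+9 = 46
Dale - Upland - Grove - Maple - Knoll: 10+18+5+14 = 47
Dale - Upland - Grove - Knoll - Maple: 10+18+9+14 = 51
Dale - Upland - Knoll - Maple - Grove: 10+27+14+5 = 56
Dale - Upland - Knoll - Grove - Maple: 10+27+9+5 = 51
Dale - Maple - Upland - Grove - Knoll: 3+13+18+9 = 43
Dale - Maple - Upland - Knoll - Grove: 3+13+27+9 = 52
Dale - Maple - Grove - Upland - Knoll: 3+5+18+27 = 53
Dale - Maple - Grove - Knoll - Upland: 3+5+9+27 = 44
Dale - Maple - Knoll - Upland - Grove: 3+14+27+18 = 62
Dale - Maple - Knoll - Grove - Upland: 3+14+9+18 = 44
Dale - Grove - Upland - Maple - Knoll: 8+18+13+14 = 53
Dale - Grove - Upland - Knoll - Maple: 8+18+27+14 = 67
… (10 more)
The minimum is 37.
One shortest path: Dale → Upland → Maple → Grove → Knoll.

Shortest open route: 37 blocks.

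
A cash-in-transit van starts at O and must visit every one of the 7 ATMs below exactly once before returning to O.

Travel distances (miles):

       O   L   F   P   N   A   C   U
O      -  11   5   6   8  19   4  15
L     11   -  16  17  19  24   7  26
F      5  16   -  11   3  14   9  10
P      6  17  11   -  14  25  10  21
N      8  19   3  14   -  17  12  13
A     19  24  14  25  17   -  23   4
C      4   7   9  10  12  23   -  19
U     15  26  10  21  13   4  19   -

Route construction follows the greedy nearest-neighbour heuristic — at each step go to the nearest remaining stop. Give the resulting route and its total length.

O → [C:4 / F:5 / P:6 / N:8 / L:11 / U:15 / A:19] → C (4)
C → [L:7 / F:9 / P:10 / N:12 / U:19 / A:23] → L (7)
L → [F:16 / P:17 / N:19 / A:24 / U:26] → F (16)
F → [N:3 / U:10 / P:11 / A:14] → N (3)
N → [U:13 / P:14 / A:17] → U (13)
U → [A:4 / P:21] → A (4)
A → [P:25] → P (25)
Return P→O: 6.
Total = 4 + 7 + 16 + 3 + 13 + 4 + 25 + 6 = 78.

Nearest-neighbour total = 78 miles; route O → C → L → F → N → U → A → P → O.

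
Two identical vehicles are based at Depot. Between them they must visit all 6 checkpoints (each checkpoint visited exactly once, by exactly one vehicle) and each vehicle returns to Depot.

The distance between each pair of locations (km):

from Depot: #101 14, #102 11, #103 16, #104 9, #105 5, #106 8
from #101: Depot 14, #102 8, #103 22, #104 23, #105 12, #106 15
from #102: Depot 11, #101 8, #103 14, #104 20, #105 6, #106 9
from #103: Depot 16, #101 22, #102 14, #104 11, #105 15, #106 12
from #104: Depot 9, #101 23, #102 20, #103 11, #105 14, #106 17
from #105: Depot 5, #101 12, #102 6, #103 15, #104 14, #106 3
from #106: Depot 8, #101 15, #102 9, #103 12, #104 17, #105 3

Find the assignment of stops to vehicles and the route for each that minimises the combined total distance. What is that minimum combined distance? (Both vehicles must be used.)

72 km — the smallest possible combined total.

Check every non-empty split of the stops between the two vehicles; for each half take its own optimal tour:
  {#101} + {#102, #103, #104, #105, #106}: 28 + 51 = 79
  {#102} + {#101, #103, #104, #105, #106}: 22 + 61 = 83
  {#101, #102} + {#103, #104, #105, #106}: 33 + 40 = 73
  {#103} + {#101, #102, #104, #105, #106}: 32 + 57 = 89
  {#101, #103} + {#102, #104, #105, #106}: 52 + 46 = 98
  {#102, #103} + {#101, #104, #105, #106}: 41 + 55 = 96
  … (31 splits in total)
  {#101, #102, #103, #104} + {#105, #106}: 56 + 16 = 72  ← best
Best: vehicle 1 Depot → #101 → #102 → #103 → #104 → Depot = 56; vehicle 2 Depot → #105 → #106 → Depot = 16; combined 72.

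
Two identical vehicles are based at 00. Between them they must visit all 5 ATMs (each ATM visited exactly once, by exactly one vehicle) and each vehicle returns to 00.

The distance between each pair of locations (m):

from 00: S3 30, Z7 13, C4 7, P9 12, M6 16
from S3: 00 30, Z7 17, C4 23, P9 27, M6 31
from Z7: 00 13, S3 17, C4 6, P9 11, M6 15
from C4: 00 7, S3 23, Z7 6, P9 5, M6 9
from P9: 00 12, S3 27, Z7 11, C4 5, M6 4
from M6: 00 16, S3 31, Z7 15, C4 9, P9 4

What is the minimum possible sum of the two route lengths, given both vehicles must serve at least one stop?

Minimum combined distance: 91 m.

Check every non-empty split of the stops between the two vehicles; for each half take its own optimal tour:
  {S3} + {Z7, C4, P9, M6}: 60 + 44 = 104
  {Z7} + {S3, C4, P9, M6}: 26 + 77 = 103
  {S3, Z7} + {C4, P9, M6}: 60 + 32 = 92
  {C4} + {S3, Z7, P9, M6}: 14 + 77 = 91
  {S3, C4} + {Z7, P9, M6}: 60 + 44 = 104
  {Z7, C4} + {S3, P9, M6}: 26 + 77 = 103
  … (15 splits in total)
Best: vehicle 1 00 → C4 → 00 = 14; vehicle 2 00 → Z7 → S3 → P9 → M6 → 00 = 77; combined 91.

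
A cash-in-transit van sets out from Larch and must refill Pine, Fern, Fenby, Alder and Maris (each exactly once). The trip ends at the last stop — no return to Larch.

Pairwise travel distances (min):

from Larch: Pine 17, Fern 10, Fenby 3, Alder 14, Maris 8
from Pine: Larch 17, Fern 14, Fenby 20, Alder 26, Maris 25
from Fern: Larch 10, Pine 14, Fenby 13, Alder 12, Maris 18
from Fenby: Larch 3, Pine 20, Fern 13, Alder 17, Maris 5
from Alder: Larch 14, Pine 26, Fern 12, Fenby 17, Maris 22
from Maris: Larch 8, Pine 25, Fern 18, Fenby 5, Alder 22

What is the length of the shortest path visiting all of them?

Shortest open route: 56 min.

There are 5! = 120 possible orderings.
Larch → Pine → Fern → Fenby → Alder → Maris: 17+14+13+17+22 = 83
Larch → Pine → Fern → Fenby → Maris → Alder: 17+14+13+5+22 = 71
Larch → Pine → Fern → Alder → Fenby → Maris: 17+14+12+17+5 = 65
Larch → Pine → Fern → Alder → Maris → Fenby: 17+14+12+22+5 = 70
Larch → Pine → Fern → Maris → Fenby → Alder: 17+14+18+5+17 = 71
Larch → Pine → Fern → Maris → Alder → Fenby: 17+14+18+22+17 = 88
Larch → Pine → Fenby → Fern → Alder → Maris: 17+20+13+12+22 = 84
Larch → Pine → Fenby → Fern → Maris → Alder: 17+20+13+18+22 = 90
Larch → Pine → Fenby → Alder → Fern → Maris: 17+20+17+12+18 = 84
Larch → Pine → Fenby → Alder → Maris → Fern: 17+20+17+22+18 = 94
Larch → Pine → Fenby → Maris → Fern → Alder: 17+20+5+18+12 = 72
Larch → Pine → Fenby → Maris → Alder → Fern: 17+20+5+22+12 = 76
Larch → Pine → Alder → Fern → Fenby → Maris: 17+26+12+13+5 = 73
Larch → Pine → Alder → Fern → Maris → Fenby: 17+26+12+18+5 = 78
… (106 more)
Larch → Fenby → Maris → Alder → Fern → Pine: 3+5+22+12+14 = 56  ← best
The minimum is 56.
One shortest path: Larch → Fenby → Maris → Alder → Fern → Pine.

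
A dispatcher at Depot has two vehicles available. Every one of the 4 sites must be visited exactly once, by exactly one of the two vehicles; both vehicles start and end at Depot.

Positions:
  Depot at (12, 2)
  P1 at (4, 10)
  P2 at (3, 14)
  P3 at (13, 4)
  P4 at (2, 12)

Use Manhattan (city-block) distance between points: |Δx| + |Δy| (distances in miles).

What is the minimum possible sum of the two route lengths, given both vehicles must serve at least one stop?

Try each way of splitting the stops between the two vehicles (each non-empty) and, for each split, find the best tour for each vehicle:
  {P1} + {P2, P3, P4}: 32 + 46 = 78
  {P2} + {P1, P3, P4}: 42 + 42 = 84
  {P1, P2} + {P3, P4}: 42 + 42 = 84
  {P3} + {P1, P2, P4}: 6 + 44 = 50
  {P1, P3} + {P2, P4}: 34 + 44 = 78
  {P2, P3} + {P1, P4}: 44 + 40 = 84
  … (7 splits in total)
Best: vehicle 1 Depot → P3 → Depot = 6; vehicle 2 Depot → P1 → P2 → P4 → Depot = 44; combined 50.

Minimum combined distance: 50 miles.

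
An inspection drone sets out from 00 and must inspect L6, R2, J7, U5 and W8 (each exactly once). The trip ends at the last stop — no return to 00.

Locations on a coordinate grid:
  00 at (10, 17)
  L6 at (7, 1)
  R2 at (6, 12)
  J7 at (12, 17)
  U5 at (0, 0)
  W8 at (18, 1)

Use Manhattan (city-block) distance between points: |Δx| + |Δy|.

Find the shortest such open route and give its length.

There are 5! = 120 possible orderings.
00 → L6 → R2 → J7 → U5 → W8: 19+12+11+29+19 = 90
00 → L6 → R2 → J7 → W8 → U5: 19+12+11+22+19 = 83
00 → L6 → R2 → U5 → J7 → W8: 19+12+18+29+22 = 100
00 → L6 → R2 → U5 → W8 → J7: 19+12+18+19+22 = 90
00 → L6 → R2 → W8 → J7 → U5: 19+12+23+22+29 = 105
00 → L6 → R2 → W8 → U5 → J7: 19+12+23+19+29 = 102
00 → L6 → J7 → R2 → U5 → W8: 19+21+11+18+19 = 88
00 → L6 → J7 → R2 → W8 → U5: 19+21+11+23+19 = 93
00 → L6 → J7 → U5 → R2 → W8: 19+21+29+18+23 = 110
00 → L6 → J7 → U5 → W8 → R2: 19+21+29+19+23 = 111
00 → L6 → J7 → W8 → R2 → U5: 19+21+22+23+18 = 103
00 → L6 → J7 → W8 → U5 → R2: 19+21+22+19+18 = 99
00 → L6 → U5 → R2 → J7 → W8: 19+8+18+11+22 = 78
00 → L6 → U5 → R2 → W8 → J7: 19+8+18+23+22 = 90
… (106 more)
00 → J7 → R2 → U5 → L6 → W8: 2+11+18+8+11 = 50  ← best
The minimum is 50.
One shortest path: 00 → J7 → R2 → U5 → L6 → W8.

Minimum one-way distance = 50.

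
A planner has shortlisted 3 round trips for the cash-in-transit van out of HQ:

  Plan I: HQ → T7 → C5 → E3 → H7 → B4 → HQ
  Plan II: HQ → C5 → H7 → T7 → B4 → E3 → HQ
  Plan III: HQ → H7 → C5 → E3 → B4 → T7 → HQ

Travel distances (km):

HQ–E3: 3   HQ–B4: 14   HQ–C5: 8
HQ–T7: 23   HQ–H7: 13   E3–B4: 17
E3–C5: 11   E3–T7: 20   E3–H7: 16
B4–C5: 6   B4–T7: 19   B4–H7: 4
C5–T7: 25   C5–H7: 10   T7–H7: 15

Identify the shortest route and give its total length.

72 km — Plan II is the shortest.

Plan I: 23 + 25 + 11 + 16 + 4 + 14 = 93
Plan II: 8 + 10 + 15 + 19 + 17 + 3 = 72
Plan III: 13 + 10 + 11 + 17 + 19 + 23 = 93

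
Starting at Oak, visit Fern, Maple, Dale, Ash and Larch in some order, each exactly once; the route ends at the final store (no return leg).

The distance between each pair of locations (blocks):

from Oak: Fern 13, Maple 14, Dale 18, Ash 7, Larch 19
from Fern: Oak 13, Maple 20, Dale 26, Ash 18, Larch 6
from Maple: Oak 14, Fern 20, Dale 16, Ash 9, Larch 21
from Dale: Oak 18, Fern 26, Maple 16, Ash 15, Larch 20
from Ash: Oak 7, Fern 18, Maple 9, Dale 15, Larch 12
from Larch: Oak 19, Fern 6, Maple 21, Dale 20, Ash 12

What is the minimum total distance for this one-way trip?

Minimum one-way distance = 56 blocks.

There are 5! = 120 possible orderings.
Oak→Fern→Maple→Dale→Ash→Larch: 13+20+16+15+12 = 76
Oak→Fern→Maple→Dale→Larch→Ash: 13+20+16+20+12 = 81
Oak→Fern→Maple→Ash→Dale→Larch: 13+20+9+15+20 = 77
Oak→Fern→Maple→Ash→Larch→Dale: 13+20+9+12+20 = 74
Oak→Fern→Maple→Larch→Dale→Ash: 13+20+21+20+15 = 89
Oak→Fern→Maple→Larch→Ash→Dale: 13+20+21+12+15 = 81
Oak→Fern→Dale→Maple→Ash→Larch: 13+26+16+9+12 = 76
Oak→Fern→Dale→Maple→Larch→Ash: 13+26+16+21+12 = 88
Oak→Fern→Dale→Ash→Maple→Larch: 13+26+15+9+21 = 84
Oak→Fern→Dale→Ash→Larch→Maple: 13+26+15+12+21 = 87
Oak→Fern→Dale→Larch→Maple→Ash: 13+26+20+21+9 = 89
Oak→Fern→Dale→Larch→Ash→Maple: 13+26+20+12+9 = 80
Oak→Fern→Ash→Maple→Dale→Larch: 13+18+9+16+20 = 76
Oak→Fern→Ash→Maple→Larch→Dale: 13+18+9+21+20 = 81
… (106 more)
Oak→Fern→Larch→Ash→Maple→Dale: 13+6+12+9+16 = 56  ← best
The minimum is 56.
One shortest path: Oak → Fern → Larch → Ash → Maple → Dale.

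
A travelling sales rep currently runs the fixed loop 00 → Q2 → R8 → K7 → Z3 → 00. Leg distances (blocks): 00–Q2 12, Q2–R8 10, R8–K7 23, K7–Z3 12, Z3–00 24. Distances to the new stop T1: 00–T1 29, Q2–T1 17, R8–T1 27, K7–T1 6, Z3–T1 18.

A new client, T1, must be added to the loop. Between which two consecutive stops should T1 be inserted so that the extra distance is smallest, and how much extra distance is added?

Insertion cost between consecutive stops i–j is d(i,T1) + d(T1,j) − d(i,j):
  between 00 and Q2: 29 + 17 − 12 = 34
  between Q2 and R8: 17 + 27 − 10 = 34
  between R8 and K7: 27 + 6 − 23 = 10
  between K7 and Z3: 6 + 18 − 12 = 12
  between Z3 and 00: 18 + 29 − 24 = 23
Cheapest insertion is between R8 and K7, adding 10.
New total = 81 + 10 = 91.

Minimum extra distance: 10 blocks, inserting T1 between R8 and K7.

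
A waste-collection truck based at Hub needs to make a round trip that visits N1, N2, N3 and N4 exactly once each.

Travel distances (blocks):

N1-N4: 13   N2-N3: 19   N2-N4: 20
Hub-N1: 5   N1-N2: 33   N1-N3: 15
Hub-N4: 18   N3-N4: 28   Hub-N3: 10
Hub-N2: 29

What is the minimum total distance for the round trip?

With 4 stops there are 4!/2 = 12 distinct round trips (a route and its reverse cost the same).
Hub → N1 → N2 → N3 → N4 → Hub: 5+33+19+28+18 = 103
Hub → N1 → N2 → N4 → N3 → Hub: 5+33+20+28+10 = 96
Hub → N1 → N3 → N2 → N4 → Hub: 5+15+19+20+18 = 77
Hub → N1 → N3 → N4 → N2 → Hub: 5+15+28+20+29 = 97
Hub → N1 → N4 → N2 → N3 → Hub: 5+13+20+19+10 = 67
Hub → N1 → N4 → N3 → N2 → Hub: 5+13+28+19+29 = 94
Hub → N2 → N1 → N3 → N4 → Hub: 29+33+15+28+18 = 123
Hub → N2 → N1 → N4 → N3 → Hub: 29+33+13+28+10 = 113
Hub → N2 → N3 → N1 → N4 → Hub: 29+19+15+13+18 = 94
Hub → N2 → N4 → N1 → N3 → Hub: 29+20+13+15+10 = 87
Hub → N3 → N1 → N2 → N4 → Hub: 10+15+33+20+18 = 96
Hub → N3 → N2 → N1 → N4 → Hub: 10+19+33+13+18 = 93
The minimum is 67.
One optimal route: Hub → N1 → N4 → N2 → N3 → Hub (or its reverse).

Minimum total distance: 67 blocks.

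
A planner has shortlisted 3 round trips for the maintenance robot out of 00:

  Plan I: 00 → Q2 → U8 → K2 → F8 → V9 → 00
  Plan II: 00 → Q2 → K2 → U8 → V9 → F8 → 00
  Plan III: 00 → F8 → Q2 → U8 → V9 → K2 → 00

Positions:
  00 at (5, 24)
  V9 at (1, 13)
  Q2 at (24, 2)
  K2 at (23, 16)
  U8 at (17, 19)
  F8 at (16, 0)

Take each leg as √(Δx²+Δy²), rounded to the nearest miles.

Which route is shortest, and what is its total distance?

Plan I: 29 + 18 + 7 + 17 + 20 + 12 = 103
Plan II: 29 + 14 + 7 + 17 + 20 + 26 = 113
Plan III: 26 + 8 + 18 + 17 + 22 + 20 = 111

Shortest is Plan I, total 103 miles.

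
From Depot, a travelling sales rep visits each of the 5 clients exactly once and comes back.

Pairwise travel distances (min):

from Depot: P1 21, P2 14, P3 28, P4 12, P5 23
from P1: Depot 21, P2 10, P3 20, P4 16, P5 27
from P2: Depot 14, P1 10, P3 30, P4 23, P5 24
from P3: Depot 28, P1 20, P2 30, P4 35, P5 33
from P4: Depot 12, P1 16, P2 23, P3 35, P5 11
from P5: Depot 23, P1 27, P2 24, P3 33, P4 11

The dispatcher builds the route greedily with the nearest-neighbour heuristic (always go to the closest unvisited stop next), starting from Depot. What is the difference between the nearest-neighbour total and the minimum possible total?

5 min longer than the optimal tour.

From Depot: P4=12, P2=14, P1=21, P5=23, P3=28 → choose P4 (12).
From P4: P5=11, P1=16, P2=23, P3=35 → choose P5 (11).
From P5: P2=24, P1=27, P3=33 → choose P2 (24).
From P2: P1=10, P3=30 → choose P1 (10).
From P1: P3=20 → choose P3 (20).
NN route Depot → P4 → P5 → P2 → P1 → P3 → Depot costs 105.
Optimal: Depot → P2 → P1 → P3 → P5 → P4 → Depot costs 100 (by enumerating all 60 distinct tours).
Excess = 105 − 100 = 5.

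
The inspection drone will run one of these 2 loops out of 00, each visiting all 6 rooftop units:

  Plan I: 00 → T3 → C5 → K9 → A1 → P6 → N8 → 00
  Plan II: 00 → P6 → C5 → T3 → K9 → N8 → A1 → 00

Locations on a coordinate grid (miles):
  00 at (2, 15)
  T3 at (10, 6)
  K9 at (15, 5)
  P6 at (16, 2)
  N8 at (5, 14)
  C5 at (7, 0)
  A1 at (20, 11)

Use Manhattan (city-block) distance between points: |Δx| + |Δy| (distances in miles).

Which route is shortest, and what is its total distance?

Plan I: 17 + 9 + 13 + 11 + 13 + 23 + 4 = 90
Plan II: 27 + 11 + 9 + 6 + 19 + 18 + 22 = 112

90 miles — Plan I is the shortest.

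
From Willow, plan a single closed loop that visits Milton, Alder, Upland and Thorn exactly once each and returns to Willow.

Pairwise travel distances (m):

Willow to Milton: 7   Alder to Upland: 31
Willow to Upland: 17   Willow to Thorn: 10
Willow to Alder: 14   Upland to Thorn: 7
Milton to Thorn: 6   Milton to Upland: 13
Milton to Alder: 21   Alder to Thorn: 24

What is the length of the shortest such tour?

Willow→Milton→Alder→Upland→Thorn→Willow: 7+21+31+7+10 = 76
Willow→Milton→Alder→Thorn→Upland→Willow: 7+21+24+7+17 = 76
Willow→Milton→Upland→Alder→Thorn→Willow: 7+13+31+24+10 = 85
Willow→Milton→Upland→Thorn→Alder→Willow: 7+13+7+24+14 = 65
Willow→Milton→Thorn→Alder→Upland→Willow: 7+6+24+31+17 = 85
Willow→Milton→Thorn→Upland→Alder→Willow: 7+6+7+31+14 = 65
Willow→Alder→Milton→Upland→Thorn→Willow: 14+21+13+7+10 = 65
Willow→Alder→Milton→Thorn→Upland→Willow: 14+21+6+7+17 = 65
Willow→Alder→Upland→Milton→Thorn→Willow: 14+31+13+6+10 = 74
Willow→Alder→Thorn→Milton→Upland→Willow: 14+24+6+13+17 = 74
Willow→Upland→Milton→Alder→Thorn→Willow: 17+13+21+24+10 = 85
Willow→Upland→Alder→Milton→Thorn→Willow: 17+31+21+6+10 = 85
The minimum is 65.
One optimal route: Willow → Milton → Upland → Thorn → Alder → Willow (or its reverse).

Shortest round trip = 65 m.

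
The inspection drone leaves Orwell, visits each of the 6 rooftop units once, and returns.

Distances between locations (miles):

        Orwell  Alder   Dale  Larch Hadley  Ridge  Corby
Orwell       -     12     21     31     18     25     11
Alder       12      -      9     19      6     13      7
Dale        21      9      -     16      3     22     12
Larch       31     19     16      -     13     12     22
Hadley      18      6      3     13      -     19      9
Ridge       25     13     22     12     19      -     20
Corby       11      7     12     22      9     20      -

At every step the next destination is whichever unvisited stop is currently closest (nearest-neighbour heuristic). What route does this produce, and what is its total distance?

At Orwell the remaining stops are Corby 11, Alder 12, Hadley 18, Dale 21, Ridge 25, Larch 31; go to Corby.
At Corby the remaining stops are Alder 7, Hadley 9, Dale 12, Ridge 20, Larch 22; go to Alder.
At Alder the remaining stops are Hadley 6, Dale 9, Ridge 13, Larch 19; go to Hadley.
At Hadley the remaining stops are Dale 3, Larch 13, Ridge 19; go to Dale.
At Dale the remaining stops are Larch 16, Ridge 22; go to Larch.
At Larch the remaining stops are Ridge 12; go to Ridge.
Return Ridge→Orwell: 25.
Total = 11 + 7 + 6 + 3 + 16 + 12 + 25 = 80.

Total distance 80 miles via the nearest-neighbour route Orwell → Corby → Alder → Hadley → Dale → Larch → Ridge → Orwell.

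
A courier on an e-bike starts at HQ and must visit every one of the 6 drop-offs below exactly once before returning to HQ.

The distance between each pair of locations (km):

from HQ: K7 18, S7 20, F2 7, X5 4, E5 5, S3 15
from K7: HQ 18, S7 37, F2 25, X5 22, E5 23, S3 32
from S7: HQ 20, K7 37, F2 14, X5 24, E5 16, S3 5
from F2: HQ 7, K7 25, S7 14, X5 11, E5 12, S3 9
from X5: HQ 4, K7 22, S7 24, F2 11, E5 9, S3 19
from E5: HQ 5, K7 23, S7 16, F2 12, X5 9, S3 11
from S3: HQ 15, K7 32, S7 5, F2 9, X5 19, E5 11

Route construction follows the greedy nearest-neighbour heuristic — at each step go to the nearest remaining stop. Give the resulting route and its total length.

From HQ: distances to unvisited — X5=4, E5=5, F2=7, S3=15, K7=18, S7=20. Nearest is X5 (4).
From X5: distances to unvisited — E5=9, F2=11, S3=19, K7=22, S7=24. Nearest is E5 (9).
From E5: distances to unvisited — S3=11, F2=12, S7=16, K7=23. Nearest is S3 (11).
From S3: distances to unvisited — S7=5, F2=9, K7=32. Nearest is S7 (5).
From S7: distances to unvisited — F2=14, K7=37. Nearest is F2 (14).
From F2: distances to unvisited — K7=25. Nearest is K7 (25).
Return K7→HQ: 18.
Total = 4 + 9 + 11 + 5 + 14 + 25 + 18 = 86.

Total distance 86 km via the nearest-neighbour route HQ → X5 → E5 → S3 → S7 → F2 → K7 → HQ.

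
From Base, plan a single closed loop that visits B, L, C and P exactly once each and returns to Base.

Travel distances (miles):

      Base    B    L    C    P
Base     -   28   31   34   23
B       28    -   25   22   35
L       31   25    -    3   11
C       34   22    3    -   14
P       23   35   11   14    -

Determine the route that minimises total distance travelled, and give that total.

87 miles — the shortest possible round trip.

With 4 stops there are 4!/2 = 12 distinct round trips (a route and its reverse cost the same).
Base - B - L - C - P - Base: 28+25+3+14+23 = 93
Base - B - L - P - C - Base: 28+25+11+14+34 = 112
Base - B - C - L - P - Base: 28+22+3+11+23 = 87
Base - B - C - P - L - Base: 28+22+14+11+31 = 106
Base - B - P - L - C - Base: 28+35+11+3+34 = 111
Base - B - P - C - L - Base: 28+35+14+3+31 = 111
Base - L - B - C - P - Base: 31+25+22+14+23 = 115
Base - L - B - P - C - Base: 31+25+35+14+34 = 139
Base - L - C - B - P - Base: 31+3+22+35+23 = 114
Base - L - P - B - C - Base: 31+11+35+22+34 = 133
Base - C - B - L - P - Base: 34+22+25+11+23 = 115
Base - C - L - B - P - Base: 34+3+25+35+23 = 120
The minimum is 87.
One optimal route: Base → B → C → L → P → Base (or its reverse).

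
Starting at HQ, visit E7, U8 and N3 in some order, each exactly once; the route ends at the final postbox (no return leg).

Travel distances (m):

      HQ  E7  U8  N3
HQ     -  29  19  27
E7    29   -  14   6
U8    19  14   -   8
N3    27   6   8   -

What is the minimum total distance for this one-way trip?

Shortest open route: 33 m.

There are 3! = 6 possible orderings.
HQ → E7 → U8 → N3: 29+14+8 = 51
HQ → E7 → N3 → U8: 29+6+8 = 43
HQ → U8 → E7 → N3: 19+14+6 = 39
HQ → U8 → N3 → E7: 19+8+6 = 33
HQ → N3 → E7 → U8: 27+6+14 = 47
HQ → N3 → U8 → E7: 27+8+14 = 49
The minimum is 33.
One shortest path: HQ → U8 → N3 → E7.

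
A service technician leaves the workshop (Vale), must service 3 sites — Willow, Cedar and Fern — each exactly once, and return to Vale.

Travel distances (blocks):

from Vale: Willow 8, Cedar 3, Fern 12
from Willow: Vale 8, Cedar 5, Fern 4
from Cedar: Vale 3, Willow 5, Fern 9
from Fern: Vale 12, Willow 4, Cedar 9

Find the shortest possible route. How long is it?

With 3 stops there are 3!/2 = 3 distinct round trips (a route and its reverse cost the same).
Vale → Willow → Cedar → Fern → Vale: 8+5+9+12 = 34
Vale → Willow → Fern → Cedar → Vale: 8+4+9+3 = 24
Vale → Cedar → Willow → Fern → Vale: 3+5+4+12 = 24
The minimum is 24.
One optimal route: Vale → Willow → Fern → Cedar → Vale (or its reverse).

Minimum total distance: 24 blocks.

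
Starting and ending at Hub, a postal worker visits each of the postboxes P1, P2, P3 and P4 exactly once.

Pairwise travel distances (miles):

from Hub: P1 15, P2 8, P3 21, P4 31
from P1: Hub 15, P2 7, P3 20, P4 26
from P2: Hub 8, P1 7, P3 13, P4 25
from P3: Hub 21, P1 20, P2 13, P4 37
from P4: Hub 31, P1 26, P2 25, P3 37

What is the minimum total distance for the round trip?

There are 12 distinct closed tours to check (reversals are equivalent).
Hub→P1→P2→P3→P4→Hub: 15+7+13+37+31 = 103
Hub→P1→P2→P4→P3→Hub: 15+7+25+37+21 = 105
Hub→P1→P3→P2→P4→Hub: 15+20+13+25+31 = 104
Hub→P1→P3→P4→P2→Hub: 15+20+37+25+8 = 105
Hub→P1→P4→P2→P3→Hub: 15+26+25+13+21 = 100
Hub→P1→P4→P3→P2→Hub: 15+26+37+13+8 = 99
Hub→P2→P1→P3→P4→Hub: 8+7+20+37+31 = 103
Hub→P2→P1→P4→P3→Hub: 8+7+26+37+21 = 99
Hub→P2→P3→P1→P4→Hub: 8+13+20+26+31 = 98
Hub→P2→P4→P1→P3→Hub: 8+25+26+20+21 = 100
Hub→P3→P1→P2→P4→Hub: 21+20+7+25+31 = 104
Hub→P3→P2→P1→P4→Hub: 21+13+7+26+31 = 98
The minimum is 98.
One optimal route: Hub → P2 → P3 → P1 → P4 → Hub (or its reverse).

Shortest round trip = 98 miles.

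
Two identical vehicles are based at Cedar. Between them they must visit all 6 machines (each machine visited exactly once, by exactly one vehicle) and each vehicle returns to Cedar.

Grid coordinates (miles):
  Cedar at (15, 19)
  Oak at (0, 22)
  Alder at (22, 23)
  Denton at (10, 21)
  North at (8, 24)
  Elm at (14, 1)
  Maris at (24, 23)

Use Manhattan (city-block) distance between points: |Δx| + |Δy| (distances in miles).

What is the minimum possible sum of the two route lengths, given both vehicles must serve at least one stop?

Try each way of splitting the stops between the two vehicles (each non-empty) and, for each split, find the best tour for each vehicle:
  {Oak} + {Alder, Denton, North, Elm, Maris}: 36 + 78 = 114
  {Alder} + {Oak, Denton, North, Elm, Maris}: 22 + 94 = 116
  {Oak, Alder} + {Denton, North, Elm, Maris}: 52 + 78 = 130
  {Denton} + {Oak, Alder, North, Elm, Maris}: 14 + 94 = 108
  {Oak, Denton} + {Alder, North, Elm, Maris}: 36 + 78 = 114
  {Alder, Denton} + {Oak, North, Elm, Maris}: 32 + 94 = 126
  … (31 splits in total)
  {Elm} + {Oak, Alder, Denton, North, Maris}: 38 + 58 = 96  ← best
Best: vehicle 1 Cedar → Elm → Cedar = 38; vehicle 2 Cedar → Alder → Maris → North → Oak → Denton → Cedar = 58; combined 96.

96 miles — the smallest possible combined total.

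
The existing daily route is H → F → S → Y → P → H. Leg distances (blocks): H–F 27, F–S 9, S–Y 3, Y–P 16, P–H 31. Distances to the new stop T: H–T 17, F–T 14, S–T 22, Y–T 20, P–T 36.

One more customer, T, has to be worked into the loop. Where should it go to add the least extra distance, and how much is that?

Adding 4 blocks by placing T on the H–F leg.

Insertion cost between consecutive stops i–j is d(i,T) + d(T,j) − d(i,j):
  between H and F: 17 + 14 − 27 = 4
  between F and S: 14 + 22 − 9 = 27
  between S and Y: 22 + 20 − 3 = 39
  between Y and P: 20 + 36 − 16 = 40
  between P and H: 36 + 17 − 31 = 22
Cheapest insertion is between H and F, adding 4.
New total = 86 + 4 = 90.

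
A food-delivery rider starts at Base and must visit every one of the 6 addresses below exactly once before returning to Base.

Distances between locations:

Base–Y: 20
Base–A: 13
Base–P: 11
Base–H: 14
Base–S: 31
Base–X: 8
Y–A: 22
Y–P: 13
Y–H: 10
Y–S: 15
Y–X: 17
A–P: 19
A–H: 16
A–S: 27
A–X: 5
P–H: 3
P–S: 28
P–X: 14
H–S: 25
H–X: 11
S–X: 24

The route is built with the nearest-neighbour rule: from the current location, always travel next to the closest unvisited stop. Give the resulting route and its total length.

Total distance 91 via the nearest-neighbour route Base → X → A → H → P → Y → S → Base.

From Base: distances to unvisited — X=8, P=11, A=13, H=14, Y=20, S=31. Nearest is X (8).
From X: distances to unvisited — A=5, H=11, P=14, Y=17, S=24. Nearest is A (5).
From A: distances to unvisited — H=16, P=19, Y=22, S=27. Nearest is H (16).
From H: distances to unvisited — P=3, Y=10, S=25. Nearest is P (3).
From P: distances to unvisited — Y=13, S=28. Nearest is Y (13).
From Y: distances to unvisited — S=15. Nearest is S (15).
Return S→Base: 31.
Total = 8 + 5 + 16 + 3 + 13 + 15 + 31 = 91.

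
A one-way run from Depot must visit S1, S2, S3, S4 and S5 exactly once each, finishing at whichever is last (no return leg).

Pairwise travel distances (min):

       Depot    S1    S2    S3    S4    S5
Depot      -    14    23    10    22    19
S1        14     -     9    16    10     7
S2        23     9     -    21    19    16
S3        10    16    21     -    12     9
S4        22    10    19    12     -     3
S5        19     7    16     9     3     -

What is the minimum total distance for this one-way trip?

41 min — the minimum one-way total.

There are 5! = 120 possible orderings.
Depot → S1 → S2 → S3 → S4 → S5: 14+9+21+12+3 = 59
Depot → S1 → S2 → S3 → S5 → S4: 14+9+21+9+3 = 56
Depot → S1 → S2 → S4 → S3 → S5: 14+9+19+12+9 = 63
Depot → S1 → S2 → S4 → S5 → S3: 14+9+19+3+9 = 54
Depot → S1 → S2 → S5 → S3 → S4: 14+9+16+9+12 = 60
Depot → S1 → S2 → S5 → S4 → S3: 14+9+16+3+12 = 54
Depot → S1 → S3 → S2 → S4 → S5: 14+16+21+19+3 = 73
Depot → S1 → S3 → S2 → S5 → S4: 14+16+21+16+3 = 70
Depot → S1 → S3 → S4 → S2 → S5: 14+16+12+19+16 = 77
Depot → S1 → S3 → S4 → S5 → S2: 14+16+12+3+16 = 61
Depot → S1 → S3 → S5 → S2 → S4: 14+16+9+16+19 = 74
Depot → S1 → S3 → S5 → S4 → S2: 14+16+9+3+19 = 61
Depot → S1 → S4 → S2 → S3 → S5: 14+10+19+21+9 = 73
Depot → S1 → S4 → S2 → S5 → S3: 14+10+19+16+9 = 68
… (106 more)
Depot → S3 → S4 → S5 → S1 → S2: 10+12+3+7+9 = 41  ← best
The minimum is 41.
One shortest path: Depot → S3 → S4 → S5 → S1 → S2.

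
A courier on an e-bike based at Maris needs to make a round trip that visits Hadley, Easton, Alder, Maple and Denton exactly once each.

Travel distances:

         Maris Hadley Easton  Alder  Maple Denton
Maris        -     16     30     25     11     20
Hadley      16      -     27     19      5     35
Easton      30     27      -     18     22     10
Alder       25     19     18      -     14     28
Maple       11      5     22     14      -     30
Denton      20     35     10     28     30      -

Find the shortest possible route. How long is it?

With 5 stops there are 5!/2 = 60 distinct round trips (a route and its reverse cost the same).
Maris → Hadley → Easton → Alder → Maple → Denton → Maris: 16+27+18+14+30+20 = 125
Maris → Hadley → Easton → Alder → Denton → Maple → Maris: 16+27+18+28+30+11 = 130
Maris → Hadley → Easton → Maple → Alder → Denton → Maris: 16+27+22+14+28+20 = 127
Maris → Hadley → Easton → Maple → Denton → Alder → Maris: 16+27+22+30+28+25 = 148
Maris → Hadley → Easton → Denton → Alder → Maple → Maris: 16+27+10+28+14+11 = 106
Maris → Hadley → Easton → Denton → Maple → Alder → Maris: 16+27+10+30+14+25 = 122
Maris → Hadley → Alder → Easton → Maple → Denton → Maris: 16+19+18+22+30+20 = 125
Maris → Hadley → Alder → Easton → Denton → Maple → Maris: 16+19+18+10+30+11 = 104
Maris → Hadley → Alder → Maple → Easton → Denton → Maris: 16+19+14+22+10+20 = 101
Maris → Hadley → Alder → Maple → Denton → Easton → Maris: 16+19+14+30+10+30 = 119
Maris → Hadley → Alder → Denton → Easton → Maple → Maris: 16+19+28+10+22+11 = 106
Maris → Hadley → Alder → Denton → Maple → Easton → Maris: 16+19+28+30+22+30 = 145
Maris → Hadley → Maple → Easton → Alder → Denton → Maris: 16+5+22+18+28+20 = 109
Maris → Hadley → Maple → Easton → Denton → Alder → Maris: 16+5+22+10+28+25 = 106
… (46 more)
Maris → Hadley → Maple → Alder → Easton → Denton → Maris: 16+5+14+18+10+20 = 83  ← best
The minimum is 83.
One optimal route: Maris → Hadley → Maple → Alder → Easton → Denton → Maris (or its reverse).

Minimum total distance: 83.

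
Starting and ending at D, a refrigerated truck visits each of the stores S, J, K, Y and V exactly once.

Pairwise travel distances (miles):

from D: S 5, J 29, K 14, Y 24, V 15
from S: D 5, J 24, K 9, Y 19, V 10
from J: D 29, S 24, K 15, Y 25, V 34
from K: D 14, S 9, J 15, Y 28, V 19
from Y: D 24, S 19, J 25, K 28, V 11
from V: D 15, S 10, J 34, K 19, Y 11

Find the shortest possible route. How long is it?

Shortest round trip = 80 miles.

With 5 stops there are 5!/2 = 60 distinct round trips (a route and its reverse cost the same).
D-S-J-K-Y-V-D: 5+24+15+28+11+15 = 98
D-S-J-K-V-Y-D: 5+24+15+19+11+24 = 98
D-S-J-Y-K-V-D: 5+24+25+28+19+15 = 116
D-S-J-Y-V-K-D: 5+24+25+11+19+14 = 98
D-S-J-V-K-Y-D: 5+24+34+19+28+24 = 134
D-S-J-V-Y-K-D: 5+24+34+11+28+14 = 116
D-S-K-J-Y-V-D: 5+9+15+25+11+15 = 80
D-S-K-J-V-Y-D: 5+9+15+34+11+24 = 98
D-S-K-Y-J-V-D: 5+9+28+25+34+15 = 116
D-S-K-Y-V-J-D: 5+9+28+11+34+29 = 116
D-S-K-V-J-Y-D: 5+9+19+34+25+24 = 116
D-S-K-V-Y-J-D: 5+9+19+11+25+29 = 98
D-S-Y-J-K-V-D: 5+19+25+15+19+15 = 98
D-S-Y-J-V-K-D: 5+19+25+34+19+14 = 116
… (46 more)
The minimum is 80.
One optimal route: D → S → K → J → Y → V → D (or its reverse).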